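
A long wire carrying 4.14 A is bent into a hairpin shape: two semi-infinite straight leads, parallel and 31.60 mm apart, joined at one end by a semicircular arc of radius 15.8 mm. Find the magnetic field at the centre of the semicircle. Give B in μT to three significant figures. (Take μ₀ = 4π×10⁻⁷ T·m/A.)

B ≈ 135 μT

The semicircular arc contributes B_arc = μ₀I·π/(4πR) = μ₀I/(4R) = 8.23×10⁻⁵ T.
Each semi-infinite lead is at perpendicular distance R = 0.0158 m from the centre, with the perpendicular foot at its near end, so it contributes μ₀I/(4πR); both point the same way, together 5.24×10⁻⁵ T.
Arc and leads all point the same direction: B = 8.23×10⁻⁵ + 5.24×10⁻⁵ = 1.35×10⁻⁴ T.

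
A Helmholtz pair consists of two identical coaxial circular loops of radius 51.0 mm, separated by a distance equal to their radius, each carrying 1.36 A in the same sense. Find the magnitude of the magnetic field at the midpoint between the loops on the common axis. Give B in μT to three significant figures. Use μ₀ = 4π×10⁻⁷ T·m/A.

Each loop contributes B = μ₀IR²/[2(R²+z²)^(3/2)] on the axis, with z measured from that loop.
Loop 1 (z = 0.0255 m): B₁ = 1.20×10⁻⁵ T. Loop 2 (z = 0.0255 m): B₂ = 1.20×10⁻⁵ T.
The fields add: B = B₁ + B₂ = 2.40×10⁻⁵ T.

B ≈ 24.0 μT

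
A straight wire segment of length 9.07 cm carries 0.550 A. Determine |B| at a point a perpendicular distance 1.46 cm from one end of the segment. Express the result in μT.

For a finite straight segment, B = (μ₀I/4πd)(sinθ₁ + sinθ₂), where θ₁, θ₂ are the angles from the perpendicular to each end.
The perpendicular foot is at one end, so the two end-offsets along the wire are 0 and L = 0.0907 m.
sinθ₁ = 0/√(0²+0.0146²) = 0.0000; sinθ₂ = 0.0907/√(0.0907²+0.0146²) = 0.9873.
B = (4π×10⁻⁷ × 0.550) / (4π × 0.0146) × (0.0000 + 0.9873) = 3.72×10⁻⁶ T.

B ≈ 3.72 μT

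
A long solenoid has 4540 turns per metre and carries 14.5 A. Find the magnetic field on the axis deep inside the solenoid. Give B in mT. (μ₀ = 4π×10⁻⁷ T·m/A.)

Inside a long solenoid, B = μ₀nI with n = 4540 turns/m.
B = 4π×10⁻⁷ × 4540 × 14.5 = 8.27×10⁻² T.

B ≈ 82.7 mT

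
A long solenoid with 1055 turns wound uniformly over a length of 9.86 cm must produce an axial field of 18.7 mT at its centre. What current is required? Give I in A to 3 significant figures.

Inside a long solenoid B = μ₀nI with n = 1.070×10⁴ m⁻¹, so I = B/(μ₀n).
I = 1.87×10⁻² / (4π×10⁻⁷ × 1.070×10⁴) = 1.39 A.

I ≈ 1.39 A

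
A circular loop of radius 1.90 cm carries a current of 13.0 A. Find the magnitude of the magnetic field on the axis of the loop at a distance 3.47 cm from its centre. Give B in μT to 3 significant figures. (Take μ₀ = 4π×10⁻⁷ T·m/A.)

On the axis of a circular loop, B = μ₀IR² / [2(R²+z²)^(3/2)].
R² + z² = (0.019)² + (0.0347)² = 0.001565 m², and (R²+z²)^(3/2) = 6.19×10⁻⁵ m³.
B = (4π×10⁻⁷ × 13.0 × 0.000361) / (2 × 6.19×10⁻⁵) = 4.76×10⁻⁵ T.

B ≈ 47.6 μT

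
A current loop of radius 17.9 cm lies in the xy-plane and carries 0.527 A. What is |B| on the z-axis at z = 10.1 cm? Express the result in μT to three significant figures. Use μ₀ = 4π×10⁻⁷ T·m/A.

On the axis of a circular loop, B = μ₀IR² / [2(R²+z²)^(3/2)].
R² + z² = (0.179)² + (0.101)² = 0.04224 m², and (R²+z²)^(3/2) = 8.68×10⁻³ m³.
B = (4π×10⁻⁷ × 0.527 × 0.03204) / (2 × 8.68×10⁻³) = 1.22×10⁻⁶ T.

B ≈ 1.22 μT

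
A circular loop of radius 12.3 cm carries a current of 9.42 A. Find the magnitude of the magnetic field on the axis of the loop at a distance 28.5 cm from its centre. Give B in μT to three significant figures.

B ≈ 2.99 μT

On the axis of a circular loop, B = μ₀IR² / [2(R²+z²)^(3/2)].
R² + z² = (0.123)² + (0.285)² = 0.09635 m², and (R²+z²)^(3/2) = 2.99×10⁻² m³.
B = (4π×10⁻⁷ × 9.42 × 0.01513) / (2 × 2.99×10⁻²) = 2.99×10⁻⁶ T.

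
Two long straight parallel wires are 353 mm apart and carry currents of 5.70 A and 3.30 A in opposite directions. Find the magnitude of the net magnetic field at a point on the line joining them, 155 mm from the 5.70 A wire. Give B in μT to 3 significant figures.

B ≈ 10.7 μT

Each long wire gives B = μ₀I/(2πd). Distances are d₁ = 0.155 m and d₂ = 0.198 m.
B₁ = 7.35×10⁻⁶ T, B₂ = 3.33×10⁻⁶ T.
Between antiparallel currents both contributions point the same way, so they add. B = B₁ + B₂ = 7.35×10⁻⁶ + 3.33×10⁻⁶ = 1.07×10⁻⁵ T.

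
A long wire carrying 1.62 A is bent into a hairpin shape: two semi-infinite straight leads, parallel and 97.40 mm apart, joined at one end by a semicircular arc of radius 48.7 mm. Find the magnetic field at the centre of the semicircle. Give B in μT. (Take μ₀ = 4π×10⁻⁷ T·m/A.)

The semicircular arc contributes B_arc = μ₀I·π/(4πR) = μ₀I/(4R) = 1.05×10⁻⁵ T.
Each semi-infinite lead is at perpendicular distance R = 0.0487 m from the centre, with the perpendicular foot at its near end, so it contributes μ₀I/(4πR); both point the same way, together 6.65×10⁻⁶ T.
Arc and leads all point the same direction: B = 1.05×10⁻⁵ + 6.65×10⁻⁶ = 1.71×10⁻⁵ T.

B ≈ 17.1 μT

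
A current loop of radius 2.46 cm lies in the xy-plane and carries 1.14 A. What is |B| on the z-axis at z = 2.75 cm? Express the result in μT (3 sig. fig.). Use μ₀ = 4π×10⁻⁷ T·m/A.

B ≈ 8.63 μT

On the axis of a circular loop, B = μ₀IR² / [2(R²+z²)^(3/2)].
R² + z² = (0.0246)² + (0.0275)² = 0.001361 m², and (R²+z²)^(3/2) = 5.02×10⁻⁵ m³.
B = (4π×10⁻⁷ × 1.14 × 0.0006052) / (2 × 5.02×10⁻⁵) = 8.63×10⁻⁶ T.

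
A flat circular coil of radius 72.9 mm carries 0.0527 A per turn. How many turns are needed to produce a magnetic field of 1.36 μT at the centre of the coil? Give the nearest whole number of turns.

N = 3

For an N-turn coil, B = Nμ₀I/(2R). A single turn gives B₁ = 4.54×10⁻⁷ T with R = 0.0729 m.
N = B/B₁ = 1.36×10⁻⁶ / 4.54×10⁻⁷ = 2.99.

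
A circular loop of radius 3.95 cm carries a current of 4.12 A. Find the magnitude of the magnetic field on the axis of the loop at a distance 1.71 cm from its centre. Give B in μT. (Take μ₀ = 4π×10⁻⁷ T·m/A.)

B ≈ 50.6 μT

On the axis of a circular loop, B = μ₀IR² / [2(R²+z²)^(3/2)].
R² + z² = (0.0395)² + (0.0171)² = 0.001853 m², and (R²+z²)^(3/2) = 7.97×10⁻⁵ m³.
B = (4π×10⁻⁷ × 4.12 × 0.00156) / (2 × 7.97×10⁻⁵) = 5.06×10⁻⁵ T.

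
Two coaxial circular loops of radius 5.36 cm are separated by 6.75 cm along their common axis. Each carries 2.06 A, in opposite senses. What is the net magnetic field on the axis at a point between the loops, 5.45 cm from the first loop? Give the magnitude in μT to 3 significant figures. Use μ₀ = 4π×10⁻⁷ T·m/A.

B ≈ 13.8 μT

Each loop contributes B = μ₀IR²/[2(R²+z²)^(3/2)] on the axis, with z measured from that loop.
Loop 1 (z = 0.0545 m): B₁ = 8.33×10⁻⁶ T. Loop 2 (z = 0.013 m): B₂ = 2.22×10⁻⁵ T.
The fields oppose: B = |B₁ − B₂| = 1.38×10⁻⁵ T.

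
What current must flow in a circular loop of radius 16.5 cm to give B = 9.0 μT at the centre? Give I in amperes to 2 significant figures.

I ≈ 2.4 A

At the centre of a circular loop B = μ₀I/(2R), so I = 2RB/μ₀.
With R = 0.165 m, I = 2 × 0.165 × 9.00×10⁻⁶ / (4π×10⁻⁷) = 2.36 A.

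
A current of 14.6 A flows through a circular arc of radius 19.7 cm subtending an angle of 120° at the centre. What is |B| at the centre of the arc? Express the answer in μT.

The Biot–Savart field of a circular arc at its centre is B = μ₀Iφ/(4πR), with φ = 2.094 rad.
B = (4π×10⁻⁷ × 14.6 × 2.094) / (4π × 0.197) = 1.55×10⁻⁵ T.

B ≈ 15.5 μT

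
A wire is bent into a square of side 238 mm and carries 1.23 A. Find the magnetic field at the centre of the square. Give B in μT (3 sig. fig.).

B ≈ 5.85 μT

Each side is a finite straight segment at perpendicular distance d = a/(2 tan(π/4)) = 0.119 m from the centre, with end-angles ±π/4.
One side contributes B₁ = (μ₀I/4πd)·2 sin(π/4) = 1.46×10⁻⁶ T.
All 4 sides add in the same direction: B = 4 × 1.46×10⁻⁶ = 5.85×10⁻⁶ T.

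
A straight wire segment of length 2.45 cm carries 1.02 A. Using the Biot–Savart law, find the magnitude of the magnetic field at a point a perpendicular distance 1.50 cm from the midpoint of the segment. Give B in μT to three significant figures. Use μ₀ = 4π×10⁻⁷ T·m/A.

For a finite straight segment, B = (μ₀I/4πd)(sinθ₁ + sinθ₂), where θ₁, θ₂ are the angles from the perpendicular to each end.
The perpendicular from the point meets the wire at its midpoint, so each end is L/2 = 0.01225 m away along the wire.
sinθ₁ = 0.01225/√(0.01225²+0.015²) = 0.6325; sinθ₂ = 0.01225/√(0.01225²+0.015²) = 0.6325.
B = (4π×10⁻⁷ × 1.02) / (4π × 0.015) × (0.6325 + 0.6325) = 8.60×10⁻⁶ T.

B ≈ 8.60 μT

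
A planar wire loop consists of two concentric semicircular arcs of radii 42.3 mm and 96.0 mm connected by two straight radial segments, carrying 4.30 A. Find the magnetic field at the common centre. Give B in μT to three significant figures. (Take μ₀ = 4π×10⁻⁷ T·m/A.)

The radial connectors point toward the centre, so dl × r̂ = 0 and they contribute nothing.
Each semicircle gives μ₀I/(4R): inner arc 3.19×10⁻⁵ T, outer arc 1.41×10⁻⁵ T.
The two arcs carry current in opposite angular senses, so their fields oppose: B = |3.19×10⁻⁵ − 1.41×10⁻⁵| = 1.79×10⁻⁵ T.

B ≈ 17.9 μT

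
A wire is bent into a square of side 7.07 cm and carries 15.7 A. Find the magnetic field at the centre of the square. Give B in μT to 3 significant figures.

B ≈ 251 μT

Each side is a finite straight segment at perpendicular distance d = a/(2 tan(π/4)) = 0.03535 m from the centre, with end-angles ±π/4.
One side contributes B₁ = (μ₀I/4πd)·2 sin(π/4) = 6.28×10⁻⁵ T.
All 4 sides add in the same direction: B = 4 × 6.28×10⁻⁵ = 2.51×10⁻⁴ T.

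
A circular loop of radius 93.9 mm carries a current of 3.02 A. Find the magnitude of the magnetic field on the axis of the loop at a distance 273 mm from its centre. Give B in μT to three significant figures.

On the axis of a circular loop, B = μ₀IR² / [2(R²+z²)^(3/2)].
R² + z² = (0.0939)² + (0.273)² = 0.08335 m², and (R²+z²)^(3/2) = 2.41×10⁻² m³.
B = (4π×10⁻⁷ × 3.02 × 0.008817) / (2 × 2.41×10⁻²) = 6.95×10⁻⁷ T.

B ≈ 0.695 μT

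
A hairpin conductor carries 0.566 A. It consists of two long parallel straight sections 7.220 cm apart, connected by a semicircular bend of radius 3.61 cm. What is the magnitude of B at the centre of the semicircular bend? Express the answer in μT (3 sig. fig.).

The semicircular arc contributes B_arc = μ₀I·π/(4πR) = μ₀I/(4R) = 4.93×10⁻⁶ T.
Each semi-infinite lead is at perpendicular distance R = 0.0361 m from the centre, with the perpendicular foot at its near end, so it contributes μ₀I/(4πR); both point the same way, together 3.14×10⁻⁶ T.
Arc and leads all point the same direction: B = 4.93×10⁻⁶ + 3.14×10⁻⁶ = 8.06×10⁻⁶ T.

B ≈ 8.06 μT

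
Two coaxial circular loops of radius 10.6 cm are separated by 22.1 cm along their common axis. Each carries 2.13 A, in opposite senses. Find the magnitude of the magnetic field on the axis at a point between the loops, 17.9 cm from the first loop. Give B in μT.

B ≈ 8.47 μT

Each loop contributes B = μ₀IR²/[2(R²+z²)^(3/2)] on the axis, with z measured from that loop.
Loop 1 (z = 0.179 m): B₁ = 1.67×10⁻⁶ T. Loop 2 (z = 0.042 m): B₂ = 1.01×10⁻⁵ T.
The fields oppose: B = |B₁ − B₂| = 8.47×10⁻⁶ T.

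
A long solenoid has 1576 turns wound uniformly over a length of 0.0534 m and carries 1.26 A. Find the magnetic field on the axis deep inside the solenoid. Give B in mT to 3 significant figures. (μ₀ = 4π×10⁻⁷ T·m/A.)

Inside a long solenoid, B = μ₀nI with n = 2.951×10⁴ turns/m.
B = 4π×10⁻⁷ × 2.951×10⁴ × 1.26 = 4.67×10⁻² T.

B ≈ 46.7 mT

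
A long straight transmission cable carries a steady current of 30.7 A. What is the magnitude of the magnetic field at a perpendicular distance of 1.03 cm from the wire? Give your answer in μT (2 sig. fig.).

For an infinitely long straight wire, B = μ₀I/(2πd).
B = (4π×10⁻⁷ × 30.7) / (2π × 0.0103) = 5.96×10⁻⁴ T.

B ≈ 600 μT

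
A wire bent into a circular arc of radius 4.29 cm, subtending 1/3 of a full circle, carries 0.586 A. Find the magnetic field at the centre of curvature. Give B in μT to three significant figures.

The Biot–Savart field of a circular arc at its centre is B = μ₀Iφ/(4πR), with φ = 2.094 rad.
B = (4π×10⁻⁷ × 0.586 × 2.094) / (4π × 0.0429) = 2.86×10⁻⁶ T.

B ≈ 2.86 μT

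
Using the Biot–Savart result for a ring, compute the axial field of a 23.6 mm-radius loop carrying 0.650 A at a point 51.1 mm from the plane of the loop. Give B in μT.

B ≈ 1.28 μT

On the axis of a circular loop, B = μ₀IR² / [2(R²+z²)^(3/2)].
R² + z² = (0.0236)² + (0.0511)² = 0.003168 m², and (R²+z²)^(3/2) = 1.78×10⁻⁴ m³.
B = (4π×10⁻⁷ × 0.650 × 0.000557) / (2 × 1.78×10⁻⁴) = 1.28×10⁻⁶ T.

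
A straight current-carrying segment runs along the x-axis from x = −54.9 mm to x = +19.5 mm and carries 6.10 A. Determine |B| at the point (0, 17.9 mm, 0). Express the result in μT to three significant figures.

For a finite straight segment, B = (μ₀I/4πd)(sinθ₁ + sinθ₂), where θ₁, θ₂ are the angles from the perpendicular to each end.
The perpendicular distance is d = 0.0179 m; the end-offsets along the wire are a = 0.0549 m and b = 0.0195 m.
sinθ₁ = 0.0549/√(0.0549²+0.0179²) = 0.9507; sinθ₂ = 0.0195/√(0.0195²+0.0179²) = 0.7367.
B = (4π×10⁻⁷ × 6.10) / (4π × 0.0179) × (0.9507 + 0.7367) = 5.75×10⁻⁵ T.

B ≈ 57.5 μT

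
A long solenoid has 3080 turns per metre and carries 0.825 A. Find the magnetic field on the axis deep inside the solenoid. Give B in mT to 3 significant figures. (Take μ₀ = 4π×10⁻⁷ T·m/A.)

Inside a long solenoid, B = μ₀nI with n = 3080 turns/m.
B = 4π×10⁻⁷ × 3080 × 0.825 = 3.19×10⁻³ T.

B ≈ 3.19 mT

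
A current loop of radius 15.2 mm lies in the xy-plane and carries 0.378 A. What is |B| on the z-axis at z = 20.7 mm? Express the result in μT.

B ≈ 3.24 μT

On the axis of a circular loop, B = μ₀IR² / [2(R²+z²)^(3/2)].
R² + z² = (0.0152)² + (0.0207)² = 0.0006595 m², and (R²+z²)^(3/2) = 1.69×10⁻⁵ m³.
B = (4π×10⁻⁷ × 0.378 × 0.000231) / (2 × 1.69×10⁻⁵) = 3.24×10⁻⁶ T.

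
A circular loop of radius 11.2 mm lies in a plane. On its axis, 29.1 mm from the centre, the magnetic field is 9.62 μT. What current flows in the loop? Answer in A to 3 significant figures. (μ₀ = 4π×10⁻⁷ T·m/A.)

On the axis of a loop, B = μ₀IR²/[2(R²+z²)^(3/2)], so I = 2B(R²+z²)^(3/2)/(μ₀R²).
R² + z² = 0.0001254 + 0.0008468 = 0.0009723 m²; raised to 3/2 gives 3.03×10⁻⁵ m³.
I = 2 × 9.62×10⁻⁶ × 3.03×10⁻⁵ / (1.26×10⁻⁶ × 0.0001254) = 3.70 A.

I ≈ 3.70 A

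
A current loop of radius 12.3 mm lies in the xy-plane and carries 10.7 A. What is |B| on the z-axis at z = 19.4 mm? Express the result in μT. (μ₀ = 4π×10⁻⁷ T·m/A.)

B ≈ 83.9 μT

On the axis of a circular loop, B = μ₀IR² / [2(R²+z²)^(3/2)].
R² + z² = (0.0123)² + (0.0194)² = 0.0005276 m², and (R²+z²)^(3/2) = 1.21×10⁻⁵ m³.
B = (4π×10⁻⁷ × 10.7 × 0.0001513) / (2 × 1.21×10⁻⁵) = 8.39×10⁻⁵ T.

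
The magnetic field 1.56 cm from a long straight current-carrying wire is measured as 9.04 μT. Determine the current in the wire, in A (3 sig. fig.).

For a long straight wire B = μ₀I/(2πd), so I = 2πdB/μ₀.
I = 2π × 0.0156 × 9.04×10⁻⁶ / (4π×10⁻⁷) = 0.705 A.

I ≈ 0.705 A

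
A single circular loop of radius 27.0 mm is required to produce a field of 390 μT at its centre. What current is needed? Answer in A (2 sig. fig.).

I ≈ 17 A

At the centre of a circular loop B = μ₀I/(2R), so I = 2RB/μ₀.
With R = 0.027 m, I = 2 × 0.027 × 3.90×10⁻⁴ / (4π×10⁻⁷) = 16.8 A.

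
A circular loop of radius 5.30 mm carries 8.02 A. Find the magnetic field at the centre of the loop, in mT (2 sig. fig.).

B ≈ 0.95 mT

At the centre of a circular loop the Biot–Savart law gives B = μ₀I/(2R).
B = (4π×10⁻⁷ × 8.02) / (2 × 0.0053) = 9.51×10⁻⁴ T.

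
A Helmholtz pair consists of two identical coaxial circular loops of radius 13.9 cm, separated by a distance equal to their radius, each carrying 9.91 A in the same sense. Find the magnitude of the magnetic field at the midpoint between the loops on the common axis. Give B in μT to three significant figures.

Each loop contributes B = μ₀IR²/[2(R²+z²)^(3/2)] on the axis, with z measured from that loop.
Loop 1 (z = 0.0695 m): B₁ = 3.21×10⁻⁵ T. Loop 2 (z = 0.0695 m): B₂ = 3.21×10⁻⁵ T.
The fields add: B = B₁ + B₂ = 6.41×10⁻⁵ T.

B ≈ 64.1 μT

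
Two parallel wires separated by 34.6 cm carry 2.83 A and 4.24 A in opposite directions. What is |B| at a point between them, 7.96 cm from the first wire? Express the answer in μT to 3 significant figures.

Each long wire gives B = μ₀I/(2πd). Distances are d₁ = 0.0796 m and d₂ = 0.2664 m.
B₁ = 7.11×10⁻⁶ T, B₂ = 3.18×10⁻⁶ T.
Between antiparallel currents both contributions point the same way, so they add. B = B₁ + B₂ = 7.11×10⁻⁶ + 3.18×10⁻⁶ = 1.03×10⁻⁵ T.

B ≈ 10.3 μT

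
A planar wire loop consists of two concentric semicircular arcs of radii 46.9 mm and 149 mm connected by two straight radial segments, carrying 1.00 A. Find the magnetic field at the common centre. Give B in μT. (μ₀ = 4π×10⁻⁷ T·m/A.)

The radial connectors point toward the centre, so dl × r̂ = 0 and they contribute nothing.
Each semicircle gives μ₀I/(4R): inner arc 6.70×10⁻⁶ T, outer arc 2.11×10⁻⁶ T.
The two arcs carry current in opposite angular senses, so their fields oppose: B = |6.70×10⁻⁶ − 2.11×10⁻⁶| = 4.59×10⁻⁶ T.

B ≈ 4.59 μT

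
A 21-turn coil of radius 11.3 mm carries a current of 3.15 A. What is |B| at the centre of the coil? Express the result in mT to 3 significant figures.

B ≈ 3.68 mT

For an N-turn flat coil, B = Nμ₀I/(2R) with R = 0.0113 m.
B = 21 × 1.75×10⁻⁴ T = 3.68×10⁻³ T.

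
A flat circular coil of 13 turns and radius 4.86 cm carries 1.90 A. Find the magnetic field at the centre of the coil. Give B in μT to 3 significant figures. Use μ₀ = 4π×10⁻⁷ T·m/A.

B ≈ 319 μT

For an N-turn flat coil, B = Nμ₀I/(2R) with R = 0.0486 m.
B = 13 × 2.46×10⁻⁵ T = 3.19×10⁻⁴ T.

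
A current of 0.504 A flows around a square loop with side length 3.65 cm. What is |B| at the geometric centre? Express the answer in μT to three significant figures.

Each side is a finite straight segment at perpendicular distance d = a/(2 tan(π/4)) = 0.01825 m from the centre, with end-angles ±π/4.
One side contributes B₁ = (μ₀I/4πd)·2 sin(π/4) = 3.91×10⁻⁶ T.
All 4 sides add in the same direction: B = 4 × 3.91×10⁻⁶ = 1.56×10⁻⁵ T.

B ≈ 15.6 μT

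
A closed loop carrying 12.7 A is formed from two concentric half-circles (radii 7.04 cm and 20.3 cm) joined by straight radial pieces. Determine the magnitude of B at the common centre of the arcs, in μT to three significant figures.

B ≈ 37.0 μT

The radial connectors point toward the centre, so dl × r̂ = 0 and they contribute nothing.
Each semicircle gives μ₀I/(4R): inner arc 5.67×10⁻⁵ T, outer arc 1.97×10⁻⁵ T.
The two arcs carry current in opposite angular senses, so their fields oppose: B = |5.67×10⁻⁵ − 1.97×10⁻⁵| = 3.70×10⁻⁵ T.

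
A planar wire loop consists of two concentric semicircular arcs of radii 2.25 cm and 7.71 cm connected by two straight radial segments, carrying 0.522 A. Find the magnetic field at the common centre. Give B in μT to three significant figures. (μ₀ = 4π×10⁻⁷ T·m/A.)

B ≈ 5.16 μT

The radial connectors point toward the centre, so dl × r̂ = 0 and they contribute nothing.
Each semicircle gives μ₀I/(4R): inner arc 7.29×10⁻⁶ T, outer arc 2.13×10⁻⁶ T.
The two arcs carry current in opposite angular senses, so their fields oppose: B = |7.29×10⁻⁶ − 2.13×10⁻⁶| = 5.16×10⁻⁶ T.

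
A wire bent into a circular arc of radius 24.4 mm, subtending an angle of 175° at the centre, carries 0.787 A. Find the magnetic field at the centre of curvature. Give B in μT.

B ≈ 9.85 μT

The Biot–Savart field of a circular arc at its centre is B = μ₀Iφ/(4πR), with φ = 3.054 rad.
B = (4π×10⁻⁷ × 0.787 × 3.054) / (4π × 0.0244) = 9.85×10⁻⁶ T.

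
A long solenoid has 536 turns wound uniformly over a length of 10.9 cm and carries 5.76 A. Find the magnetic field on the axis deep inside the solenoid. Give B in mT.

Inside a long solenoid, B = μ₀nI with n = 4917 turns/m.
B = 4π×10⁻⁷ × 4917 × 5.76 = 3.56×10⁻² T.

B ≈ 35.6 mT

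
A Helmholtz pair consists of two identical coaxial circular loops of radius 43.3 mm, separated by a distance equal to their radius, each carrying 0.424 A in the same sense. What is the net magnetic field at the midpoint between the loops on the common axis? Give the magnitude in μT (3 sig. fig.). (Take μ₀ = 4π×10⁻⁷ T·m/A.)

B ≈ 8.80 μT

Each loop contributes B = μ₀IR²/[2(R²+z²)^(3/2)] on the axis, with z measured from that loop.
Loop 1 (z = 0.02165 m): B₁ = 4.40×10⁻⁶ T. Loop 2 (z = 0.02165 m): B₂ = 4.40×10⁻⁶ T.
The fields add: B = B₁ + B₂ = 8.80×10⁻⁶ T.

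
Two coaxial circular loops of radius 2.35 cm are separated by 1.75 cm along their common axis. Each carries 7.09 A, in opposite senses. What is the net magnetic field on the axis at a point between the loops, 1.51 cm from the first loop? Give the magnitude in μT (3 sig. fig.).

Each loop contributes B = μ₀IR²/[2(R²+z²)^(3/2)] on the axis, with z measured from that loop.
Loop 1 (z = 0.0151 m): B₁ = 1.13×10⁻⁴ T. Loop 2 (z = 0.0024 m): B₂ = 1.87×10⁻⁴ T.
The fields oppose: B = |B₁ − B₂| = 7.38×10⁻⁵ T.

B ≈ 73.8 μT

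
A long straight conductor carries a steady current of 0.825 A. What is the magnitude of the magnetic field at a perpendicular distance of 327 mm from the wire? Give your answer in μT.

B ≈ 0.505 μT

For an infinitely long straight wire, B = μ₀I/(2πd).
B = (4π×10⁻⁷ × 0.825) / (2π × 0.327) = 5.05×10⁻⁷ T.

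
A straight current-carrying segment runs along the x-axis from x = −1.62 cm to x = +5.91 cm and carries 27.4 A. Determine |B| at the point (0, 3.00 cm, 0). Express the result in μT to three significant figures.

For a finite straight segment, B = (μ₀I/4πd)(sinθ₁ + sinθ₂), where θ₁, θ₂ are the angles from the perpendicular to each end.
The perpendicular distance is d = 0.03 m; the end-offsets along the wire are a = 0.0162 m and b = 0.0591 m.
sinθ₁ = 0.0162/√(0.0162²+0.03²) = 0.4751; sinθ₂ = 0.0591/√(0.0591²+0.03²) = 0.8917.
B = (4π×10⁻⁷ × 27.4) / (4π × 0.03) × (0.4751 + 0.8917) = 1.25×10⁻⁴ T.

B ≈ 125 μT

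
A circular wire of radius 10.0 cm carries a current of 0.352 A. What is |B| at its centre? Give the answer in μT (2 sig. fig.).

At the centre of a circular loop the Biot–Savart law gives B = μ₀I/(2R).
B = (4π×10⁻⁷ × 0.352) / (2 × 0.1) = 2.21×10⁻⁶ T.

B ≈ 2.2 μT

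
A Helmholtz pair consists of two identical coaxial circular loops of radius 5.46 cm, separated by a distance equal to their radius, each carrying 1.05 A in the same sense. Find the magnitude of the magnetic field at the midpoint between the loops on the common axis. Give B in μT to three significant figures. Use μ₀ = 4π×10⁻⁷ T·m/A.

B ≈ 17.3 μT

Each loop contributes B = μ₀IR²/[2(R²+z²)^(3/2)] on the axis, with z measured from that loop.
Loop 1 (z = 0.0273 m): B₁ = 8.65×10⁻⁶ T. Loop 2 (z = 0.0273 m): B₂ = 8.65×10⁻⁶ T.
The fields add: B = B₁ + B₂ = 1.73×10⁻⁵ T.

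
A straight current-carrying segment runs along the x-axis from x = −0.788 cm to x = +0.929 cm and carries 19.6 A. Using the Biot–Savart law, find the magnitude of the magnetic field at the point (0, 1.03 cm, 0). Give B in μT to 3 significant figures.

B ≈ 243 μT

For a finite straight segment, B = (μ₀I/4πd)(sinθ₁ + sinθ₂), where θ₁, θ₂ are the angles from the perpendicular to each end.
The perpendicular distance is d = 0.0103 m; the end-offsets along the wire are a = 0.00788 m and b = 0.00929 m.
sinθ₁ = 0.00788/√(0.00788²+0.0103²) = 0.6076; sinθ₂ = 0.00929/√(0.00929²+0.0103²) = 0.6698.
B = (4π×10⁻⁷ × 19.6) / (4π × 0.0103) × (0.6076 + 0.6698) = 2.43×10⁻⁴ T.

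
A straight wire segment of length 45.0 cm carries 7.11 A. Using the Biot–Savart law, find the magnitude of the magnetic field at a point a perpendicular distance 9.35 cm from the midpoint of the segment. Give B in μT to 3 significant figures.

B ≈ 14.0 μT

For a finite straight segment, B = (μ₀I/4πd)(sinθ₁ + sinθ₂), where θ₁, θ₂ are the angles from the perpendicular to each end.
The perpendicular from the point meets the wire at its midpoint, so each end is L/2 = 0.225 m away along the wire.
sinθ₁ = 0.225/√(0.225²+0.0935²) = 0.9234; sinθ₂ = 0.225/√(0.225²+0.0935²) = 0.9234.
B = (4π×10⁻⁷ × 7.11) / (4π × 0.0935) × (0.9234 + 0.9234) = 1.40×10⁻⁵ T.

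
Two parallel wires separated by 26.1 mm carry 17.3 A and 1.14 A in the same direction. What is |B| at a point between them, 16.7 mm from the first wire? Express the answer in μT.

Each long wire gives B = μ₀I/(2πd). Distances are d₁ = 0.0167 m and d₂ = 0.0094 m.
B₁ = 2.07×10⁻⁴ T, B₂ = 2.43×10⁻⁵ T.
Between parallel currents the two contributions point in opposite directions, so they subtract. B = |B₁ − B₂| = |2.07×10⁻⁴ − 2.43×10⁻⁵| = 1.83×10⁻⁴ T.

B ≈ 183 μT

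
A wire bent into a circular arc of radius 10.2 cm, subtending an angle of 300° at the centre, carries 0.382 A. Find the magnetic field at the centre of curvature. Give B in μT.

The Biot–Savart field of a circular arc at its centre is B = μ₀Iφ/(4πR), with φ = 5.236 rad.
B = (4π×10⁻⁷ × 0.382 × 5.236) / (4π × 0.102) = 1.96×10⁻⁶ T.

B ≈ 1.96 μT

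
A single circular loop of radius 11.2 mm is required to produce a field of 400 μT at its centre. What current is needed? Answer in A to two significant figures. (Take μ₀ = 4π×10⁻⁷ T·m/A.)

I ≈ 7.1 A

At the centre of a circular loop B = μ₀I/(2R), so I = 2RB/μ₀.
With R = 0.0112 m, I = 2 × 0.0112 × 4.00×10⁻⁴ / (4π×10⁻⁷) = 7.13 A.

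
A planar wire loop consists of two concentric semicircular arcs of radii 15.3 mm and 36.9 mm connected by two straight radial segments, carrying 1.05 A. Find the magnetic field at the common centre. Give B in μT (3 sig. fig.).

The radial connectors point toward the centre, so dl × r̂ = 0 and they contribute nothing.
Each semicircle gives μ₀I/(4R): inner arc 2.16×10⁻⁵ T, outer arc 8.94×10⁻⁶ T.
The two arcs carry current in opposite angular senses, so their fields oppose: B = |2.16×10⁻⁵ − 8.94×10⁻⁶| = 1.26×10⁻⁵ T.

B ≈ 12.6 μT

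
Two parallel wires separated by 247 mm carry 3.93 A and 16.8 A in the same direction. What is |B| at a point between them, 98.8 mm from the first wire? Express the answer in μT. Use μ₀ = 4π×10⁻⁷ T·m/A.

B ≈ 14.7 μT

Each long wire gives B = μ₀I/(2πd). Distances are d₁ = 0.0988 m and d₂ = 0.1482 m.
B₁ = 7.96×10⁻⁶ T, B₂ = 2.27×10⁻⁵ T.
Between parallel currents the two contributions point in opposite directions, so they subtract. B = |B₁ − B₂| = |7.96×10⁻⁶ − 2.27×10⁻⁵| = 1.47×10⁻⁵ T.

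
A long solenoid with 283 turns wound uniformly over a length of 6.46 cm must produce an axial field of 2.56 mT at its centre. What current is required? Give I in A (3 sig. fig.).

Inside a long solenoid B = μ₀nI with n = 4381 m⁻¹, so I = B/(μ₀n).
I = 2.56×10⁻³ / (4π×10⁻⁷ × 4381) = 0.465 A.

I ≈ 0.465 A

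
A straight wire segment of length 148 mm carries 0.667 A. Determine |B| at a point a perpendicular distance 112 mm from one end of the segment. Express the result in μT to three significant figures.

For a finite straight segment, B = (μ₀I/4πd)(sinθ₁ + sinθ₂), where θ₁, θ₂ are the angles from the perpendicular to each end.
The perpendicular foot is at one end, so the two end-offsets along the wire are 0 and L = 0.148 m.
sinθ₁ = 0/√(0²+0.112²) = 0.0000; sinθ₂ = 0.148/√(0.148²+0.112²) = 0.7974.
B = (4π×10⁻⁷ × 0.667) / (4π × 0.112) × (0.0000 + 0.7974) = 4.75×10⁻⁷ T.

B ≈ 0.475 μT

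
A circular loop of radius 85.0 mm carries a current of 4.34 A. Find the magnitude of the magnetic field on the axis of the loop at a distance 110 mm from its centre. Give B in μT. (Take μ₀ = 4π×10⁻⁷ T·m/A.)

On the axis of a circular loop, B = μ₀IR² / [2(R²+z²)^(3/2)].
R² + z² = (0.085)² + (0.11)² = 0.01933 m², and (R²+z²)^(3/2) = 2.69×10⁻³ m³.
B = (4π×10⁻⁷ × 4.34 × 0.007225) / (2 × 2.69×10⁻³) = 7.33×10⁻⁶ T.

B ≈ 7.33 μT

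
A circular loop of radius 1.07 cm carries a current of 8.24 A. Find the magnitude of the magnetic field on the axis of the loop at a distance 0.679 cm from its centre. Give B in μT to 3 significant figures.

On the axis of a circular loop, B = μ₀IR² / [2(R²+z²)^(3/2)].
R² + z² = (0.0107)² + (0.00679)² = 0.0001606 m², and (R²+z²)^(3/2) = 2.04×10⁻⁶ m³.
B = (4π×10⁻⁷ × 8.24 × 0.0001145) / (2 × 2.04×10⁻⁶) = 2.91×10⁻⁴ T.

B ≈ 291 μT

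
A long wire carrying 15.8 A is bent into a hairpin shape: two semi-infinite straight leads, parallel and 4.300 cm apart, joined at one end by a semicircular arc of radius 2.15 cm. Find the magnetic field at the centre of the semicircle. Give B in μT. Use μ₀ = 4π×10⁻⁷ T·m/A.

B ≈ 378 μT

The semicircular arc contributes B_arc = μ₀I·π/(4πR) = μ₀I/(4R) = 2.31×10⁻⁴ T.
Each semi-infinite lead is at perpendicular distance R = 0.0215 m from the centre, with the perpendicular foot at its near end, so it contributes μ₀I/(4πR); both point the same way, together 1.47×10⁻⁴ T.
Arc and leads all point the same direction: B = 2.31×10⁻⁴ + 1.47×10⁻⁴ = 3.78×10⁻⁴ T.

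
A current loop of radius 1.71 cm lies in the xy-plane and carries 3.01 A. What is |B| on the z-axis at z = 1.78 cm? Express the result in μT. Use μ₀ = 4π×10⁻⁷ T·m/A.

B ≈ 36.8 μT

On the axis of a circular loop, B = μ₀IR² / [2(R²+z²)^(3/2)].
R² + z² = (0.0171)² + (0.0178)² = 0.0006092 m², and (R²+z²)^(3/2) = 1.50×10⁻⁵ m³.
B = (4π×10⁻⁷ × 3.01 × 0.0002924) / (2 × 1.50×10⁻⁵) = 3.68×10⁻⁵ T.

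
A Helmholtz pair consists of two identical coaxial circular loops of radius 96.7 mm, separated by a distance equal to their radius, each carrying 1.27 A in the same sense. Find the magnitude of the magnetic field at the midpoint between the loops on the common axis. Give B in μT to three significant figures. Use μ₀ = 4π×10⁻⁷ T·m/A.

B ≈ 11.8 μT

Each loop contributes B = μ₀IR²/[2(R²+z²)^(3/2)] on the axis, with z measured from that loop.
Loop 1 (z = 0.04835 m): B₁ = 5.90×10⁻⁶ T. Loop 2 (z = 0.04835 m): B₂ = 5.90×10⁻⁶ T.
The fields add: B = B₁ + B₂ = 1.18×10⁻⁵ T.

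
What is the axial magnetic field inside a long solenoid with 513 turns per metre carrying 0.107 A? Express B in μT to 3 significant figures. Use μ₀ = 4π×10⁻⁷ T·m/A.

B ≈ 69.0 μT

Inside a long solenoid, B = μ₀nI with n = 513 turns/m.
B = 4π×10⁻⁷ × 513 × 0.107 = 6.90×10⁻⁵ T.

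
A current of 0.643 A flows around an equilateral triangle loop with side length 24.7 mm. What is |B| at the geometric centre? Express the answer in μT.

Each side is a finite straight segment at perpendicular distance d = a/(2 tan(π/3)) = 0.00713 m from the centre, with end-angles ±π/3.
One side contributes B₁ = (μ₀I/4πd)·2 sin(π/3) = 1.56×10⁻⁵ T.
All 3 sides add in the same direction: B = 3 × 1.56×10⁻⁵ = 4.69×10⁻⁵ T.

B ≈ 46.9 μT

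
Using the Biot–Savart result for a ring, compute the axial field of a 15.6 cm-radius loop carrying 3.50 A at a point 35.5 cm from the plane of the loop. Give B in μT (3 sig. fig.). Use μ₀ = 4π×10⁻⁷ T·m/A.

On the axis of a circular loop, B = μ₀IR² / [2(R²+z²)^(3/2)].
R² + z² = (0.156)² + (0.355)² = 0.1504 m², and (R²+z²)^(3/2) = 5.83×10⁻² m³.
B = (4π×10⁻⁷ × 3.50 × 0.02434) / (2 × 5.83×10⁻²) = 9.18×10⁻⁷ T.

B ≈ 0.918 μT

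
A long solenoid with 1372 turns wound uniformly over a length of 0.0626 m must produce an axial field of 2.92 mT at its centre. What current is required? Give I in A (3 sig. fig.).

Inside a long solenoid B = μ₀nI with n = 2.192×10⁴ m⁻¹, so I = B/(μ₀n).
I = 2.92×10⁻³ / (4π×10⁻⁷ × 2.192×10⁴) = 0.106 A.

I ≈ 0.106 A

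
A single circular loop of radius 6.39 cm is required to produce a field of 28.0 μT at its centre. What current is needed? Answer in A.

I ≈ 2.85 A

At the centre of a circular loop B = μ₀I/(2R), so I = 2RB/μ₀.
With R = 0.0639 m, I = 2 × 0.0639 × 2.80×10⁻⁵ / (4π×10⁻⁷) = 2.85 A.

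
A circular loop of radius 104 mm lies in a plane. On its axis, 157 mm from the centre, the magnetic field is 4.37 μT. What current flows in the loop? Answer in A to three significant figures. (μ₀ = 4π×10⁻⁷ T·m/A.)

On the axis of a loop, B = μ₀IR²/[2(R²+z²)^(3/2)], so I = 2B(R²+z²)^(3/2)/(μ₀R²).
R² + z² = 0.01082 + 0.02465 = 0.03547 m²; raised to 3/2 gives 6.68×10⁻³ m³.
I = 2 × 4.37×10⁻⁶ × 6.68×10⁻³ / (1.26×10⁻⁶ × 0.01082) = 4.29 A.

I ≈ 4.29 A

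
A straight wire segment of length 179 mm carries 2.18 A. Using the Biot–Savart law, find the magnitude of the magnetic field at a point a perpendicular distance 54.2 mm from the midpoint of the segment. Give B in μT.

B ≈ 6.88 μT

For a finite straight segment, B = (μ₀I/4πd)(sinθ₁ + sinθ₂), where θ₁, θ₂ are the angles from the perpendicular to each end.
The perpendicular from the point meets the wire at its midpoint, so each end is L/2 = 0.0895 m away along the wire.
sinθ₁ = 0.0895/√(0.0895²+0.0542²) = 0.8554; sinθ₂ = 0.0895/√(0.0895²+0.0542²) = 0.8554.
B = (4π×10⁻⁷ × 2.18) / (4π × 0.0542) × (0.8554 + 0.8554) = 6.88×10⁻⁶ T.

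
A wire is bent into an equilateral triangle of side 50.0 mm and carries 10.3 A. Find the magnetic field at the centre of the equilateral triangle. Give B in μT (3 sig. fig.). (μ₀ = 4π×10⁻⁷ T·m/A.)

B ≈ 371 μT

Each side is a finite straight segment at perpendicular distance d = a/(2 tan(π/3)) = 0.01443 m from the centre, with end-angles ±π/3.
One side contributes B₁ = (μ₀I/4πd)·2 sin(π/3) = 1.24×10⁻⁴ T.
All 3 sides add in the same direction: B = 3 × 1.24×10⁻⁴ = 3.71×10⁻⁴ T.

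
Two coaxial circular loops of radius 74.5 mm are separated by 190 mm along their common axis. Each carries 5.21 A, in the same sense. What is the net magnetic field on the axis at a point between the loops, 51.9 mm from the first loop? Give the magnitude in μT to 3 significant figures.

B ≈ 29.0 μT

Each loop contributes B = μ₀IR²/[2(R²+z²)^(3/2)] on the axis, with z measured from that loop.
Loop 1 (z = 0.0519 m): B₁ = 2.43×10⁻⁵ T. Loop 2 (z = 0.1381 m): B₂ = 4.70×10⁻⁶ T.
The fields add: B = B₁ + B₂ = 2.90×10⁻⁵ T.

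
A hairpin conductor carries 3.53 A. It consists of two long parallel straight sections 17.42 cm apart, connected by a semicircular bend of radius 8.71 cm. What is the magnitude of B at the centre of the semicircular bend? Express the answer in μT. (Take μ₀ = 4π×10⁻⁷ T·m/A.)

B ≈ 20.8 μT

The semicircular arc contributes B_arc = μ₀I·π/(4πR) = μ₀I/(4R) = 1.27×10⁻⁵ T.
Each semi-infinite lead is at perpendicular distance R = 0.0871 m from the centre, with the perpendicular foot at its near end, so it contributes μ₀I/(4πR); both point the same way, together 8.11×10⁻⁶ T.
Arc and leads all point the same direction: B = 1.27×10⁻⁵ + 8.11×10⁻⁶ = 2.08×10⁻⁵ T.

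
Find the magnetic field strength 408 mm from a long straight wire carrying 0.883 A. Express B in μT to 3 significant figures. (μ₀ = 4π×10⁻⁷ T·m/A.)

B ≈ 0.433 μT

For an infinitely long straight wire, B = μ₀I/(2πd).
B = (4π×10⁻⁷ × 0.883) / (2π × 0.408) = 4.33×10⁻⁷ T.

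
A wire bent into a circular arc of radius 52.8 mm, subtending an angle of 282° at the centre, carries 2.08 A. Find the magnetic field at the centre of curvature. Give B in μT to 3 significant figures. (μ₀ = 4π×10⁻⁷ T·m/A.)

The Biot–Savart field of a circular arc at its centre is B = μ₀Iφ/(4πR), with φ = 4.922 rad.
B = (4π×10⁻⁷ × 2.08 × 4.922) / (4π × 0.0528) = 1.94×10⁻⁵ T.

B ≈ 19.4 μT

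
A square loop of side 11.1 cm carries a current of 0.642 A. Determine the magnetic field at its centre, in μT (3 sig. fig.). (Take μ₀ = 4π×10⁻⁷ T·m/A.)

B ≈ 6.54 μT

Each side is a finite straight segment at perpendicular distance d = a/(2 tan(π/4)) = 0.0555 m from the centre, with end-angles ±π/4.
One side contributes B₁ = (μ₀I/4πd)·2 sin(π/4) = 1.64×10⁻⁶ T.
All 4 sides add in the same direction: B = 4 × 1.64×10⁻⁶ = 6.54×10⁻⁶ T.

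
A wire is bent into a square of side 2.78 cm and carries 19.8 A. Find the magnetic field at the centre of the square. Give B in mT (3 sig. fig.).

Each side is a finite straight segment at perpendicular distance d = a/(2 tan(π/4)) = 0.0139 m from the centre, with end-angles ±π/4.
One side contributes B₁ = (μ₀I/4πd)·2 sin(π/4) = 2.01×10⁻⁴ T.
All 4 sides add in the same direction: B = 4 × 2.01×10⁻⁴ = 8.06×10⁻⁴ T.

B ≈ 0.806 mT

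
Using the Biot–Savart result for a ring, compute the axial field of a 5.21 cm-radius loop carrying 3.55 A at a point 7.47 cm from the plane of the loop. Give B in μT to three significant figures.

On the axis of a circular loop, B = μ₀IR² / [2(R²+z²)^(3/2)].
R² + z² = (0.0521)² + (0.0747)² = 0.008294 m², and (R²+z²)^(3/2) = 7.55×10⁻⁴ m³.
B = (4π×10⁻⁷ × 3.55 × 0.002714) / (2 × 7.55×10⁻⁴) = 8.01×10⁻⁶ T.

B ≈ 8.01 μT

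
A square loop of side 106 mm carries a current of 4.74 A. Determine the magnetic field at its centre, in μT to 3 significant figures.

B ≈ 50.6 μT

Each side is a finite straight segment at perpendicular distance d = a/(2 tan(π/4)) = 0.053 m from the centre, with end-angles ±π/4.
One side contributes B₁ = (μ₀I/4πd)·2 sin(π/4) = 1.26×10⁻⁵ T.
All 4 sides add in the same direction: B = 4 × 1.26×10⁻⁵ = 5.06×10⁻⁵ T.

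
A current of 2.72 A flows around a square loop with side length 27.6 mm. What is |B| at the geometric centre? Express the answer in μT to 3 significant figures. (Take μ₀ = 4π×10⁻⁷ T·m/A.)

B ≈ 111 μT

Each side is a finite straight segment at perpendicular distance d = a/(2 tan(π/4)) = 0.0138 m from the centre, with end-angles ±π/4.
One side contributes B₁ = (μ₀I/4πd)·2 sin(π/4) = 2.79×10⁻⁵ T.
All 4 sides add in the same direction: B = 4 × 2.79×10⁻⁵ = 1.11×10⁻⁴ T.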